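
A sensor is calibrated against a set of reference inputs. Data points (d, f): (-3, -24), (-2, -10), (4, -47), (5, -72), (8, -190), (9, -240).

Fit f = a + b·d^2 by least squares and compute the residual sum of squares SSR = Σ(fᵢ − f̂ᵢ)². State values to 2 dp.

SSR = 3.12

The normal equations are: 6·a + 199·b = -583;  199·a + 11635·b = -34408.
Δ = 6·11635 − 199² = 30209.
a = ((-583)·11635 − 199·(-34408))/30209 = 63987/30209; b = (6·(-34408) − 199·(-583))/30209 = -90431/30209.
Residuals: 24876/30209, -4353/30209, -36914/30209, 21740/30209, -16113/30209, 10764/30209; SSR = 94294/30209.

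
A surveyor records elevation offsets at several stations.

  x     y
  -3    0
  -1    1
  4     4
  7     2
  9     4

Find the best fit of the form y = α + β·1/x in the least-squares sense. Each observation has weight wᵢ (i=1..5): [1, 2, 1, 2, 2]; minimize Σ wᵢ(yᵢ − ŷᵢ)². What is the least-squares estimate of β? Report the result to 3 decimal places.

β = 2.076

Compute the Gram sums: Σwᵢ·1 = 8, Σwᵢ·1/x = -397/252, Σwᵢ·1/x·1/x = 142193/63504.
Right-hand side: Σwᵢ·y = 18, Σwᵢ·1/x·y = 29/63.
MᵀWM·[α, β]ᵀ = MᵀWy becomes [[8, -397/252]; [-397/252, 142193/63504]]·[α, β]ᵀ = [18, 29/63]ᵀ.
Eliminating β: (142193/63504)·(row 1) − (-397/252)·(row 2) gives (326645/21168)·α = (142193/63504)·18 − (-397/252)·(29/63) = 26587/648, so α = 236866/89085.
Then β = ((29/63) − (-397/252)·(236866/89085))/(142193/63504) = 61656/29695.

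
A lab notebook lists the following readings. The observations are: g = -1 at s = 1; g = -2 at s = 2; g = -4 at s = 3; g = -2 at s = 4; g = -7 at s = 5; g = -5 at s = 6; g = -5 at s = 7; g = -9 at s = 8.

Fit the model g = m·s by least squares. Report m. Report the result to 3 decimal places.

The normal system MᵀM·[m]ᵀ = Mᵀg is [[204]]·[m]ᵀ = [-197]ᵀ.
Hence m = -197 / 204 ≈ -0.965686.

m = -0.966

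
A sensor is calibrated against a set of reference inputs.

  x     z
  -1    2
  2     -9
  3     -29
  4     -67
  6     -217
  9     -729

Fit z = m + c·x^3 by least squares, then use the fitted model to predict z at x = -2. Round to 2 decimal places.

Setting ∂/∂m … = 0 gives: 6·m + 1043·c = -1049;  1043·m + 582987·c = -583458.
(Σ1 = 6, Σx^3 = 1043, Σx^3·x^3 = 582987, Σz = -1049, Σx^3·z = -583458.)
Δ = 6·582987 − 1043² = 2410073.
m = ((-1049)·582987 − 1043·(-583458))/2410073 = -3006669/2410073; c = (6·(-583458) − 1043·(-1049))/2410073 = -2406641/2410073.
At x = -2: ẑ = (-3006669/2410073)·(1) + (-2406641/2410073)·(-8) = 16246459/2410073.

ẑ = 6.74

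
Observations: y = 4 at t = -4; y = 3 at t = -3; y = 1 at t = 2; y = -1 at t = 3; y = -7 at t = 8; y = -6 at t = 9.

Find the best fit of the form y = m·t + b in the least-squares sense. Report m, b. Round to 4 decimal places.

Normal-equation sums: Σt·t = 183, Σt = 15, Σ1 = 6.
And Σt·y = -136, Σy = -6.
Normal equations: [[183, 15]; [15, 6]]·[m, b]ᵀ = [-136, -6]ᵀ.
Δ = 183·6 − 15² = 873.
m = ((-136)·6 − 15·(-6))/873 = -242/291; b = (183·(-6) − 15·(-136))/873 = 314/291.

m = -0.8316, b = 1.0790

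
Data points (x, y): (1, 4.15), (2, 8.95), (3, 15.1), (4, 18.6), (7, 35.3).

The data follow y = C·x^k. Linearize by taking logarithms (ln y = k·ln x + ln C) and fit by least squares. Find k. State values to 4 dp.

k = 1.0978

Let Y = ln y. Fitting Y = k·ln x + ln C by least squares:
Σln x = 5.1240, Σ(ln x)² = 7.3958, Σln y = 12.8165, Σln x·ln y = 15.4889.
Normal system: [[7.3958, 5.1240]; [5.1240, 5]]·[k, ln C]ᵀ = [15.4889, 12.8165]ᵀ.
Slope k = (n·Σln x·ln y − Σln x·Σln y)/(n·Σ(ln x)² − (Σln x)²) = (5·15.4889 − 5.1240·12.8165)/10.7239 = 1.09785; ln C = (Σln y − k·Σln x)/n = 1.43824.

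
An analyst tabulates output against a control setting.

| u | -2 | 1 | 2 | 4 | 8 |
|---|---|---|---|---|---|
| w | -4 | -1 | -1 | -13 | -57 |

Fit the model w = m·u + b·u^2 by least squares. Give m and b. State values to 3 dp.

The normal system AᵀA·[m, b]ᵀ = Aᵀw is [[89, 577]; [577, 4385]]·[m, b]ᵀ = [-503, -3877]ᵀ.
Δ = 89·4385 − 577² = 57336.
m = ((-503)·4385 − 577·(-3877))/57336 = 5229/9556; b = (89·(-3877) − 577·(-503))/57336 = -9137/9556.

m = 0.547, b = -0.956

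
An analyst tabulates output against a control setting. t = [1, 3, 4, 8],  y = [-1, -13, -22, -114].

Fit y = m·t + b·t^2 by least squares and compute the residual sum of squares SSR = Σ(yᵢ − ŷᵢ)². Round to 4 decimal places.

SSR = 6.6955

Forming AᵀA = [[90, 604]; [604, 4434]] and Aᵀy = [-1040, -7766]ᵀ gives AᵀA·[m, b]ᵀ = Aᵀy.
det = 90·4434 − 604² = 34244.
m = ((-1040)·4434 − 604·(-7766))/34244 = 19826/8561; b = (90·(-7766) − 604·(-1040))/34244 = -17695/8561.
Residuals: -10692/8561, -11516/8561, 15474/8561, -2082/8561; SSR = 57320/8561.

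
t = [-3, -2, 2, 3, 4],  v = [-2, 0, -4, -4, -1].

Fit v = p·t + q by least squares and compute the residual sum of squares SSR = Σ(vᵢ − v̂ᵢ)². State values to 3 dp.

SSR = 10.619

The normal system XᵀX·[p, q]ᵀ = Xᵀv is [[42, 4]; [4, 5]]·[p, q]ᵀ = [-18, -11]ᵀ.
Determinant 42·5 − 4² = 194.
p = ((-18)·5 − 4·(-11))/194 = -23/97; q = (42·(-11) − 4·(-18))/194 = -195/97.
Residuals: -68/97, 149/97, -147/97, -124/97, 190/97; SSR = 1030/97.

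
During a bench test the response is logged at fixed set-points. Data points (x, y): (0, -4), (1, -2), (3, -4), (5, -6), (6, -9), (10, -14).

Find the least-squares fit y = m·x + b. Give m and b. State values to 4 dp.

Entries of AᵀA: Σx·x = 171, Σx = 25, Σ1 = 6.
Moment sums: Σx·y = -238, Σy = -39.
Determinant 171·6 − 25² = 401.
m = ((-238)·6 − 25·(-39))/401 = -453/401; b = (171·(-39) − 25·(-238))/401 = -719/401.

m = -1.1297, b = -1.7930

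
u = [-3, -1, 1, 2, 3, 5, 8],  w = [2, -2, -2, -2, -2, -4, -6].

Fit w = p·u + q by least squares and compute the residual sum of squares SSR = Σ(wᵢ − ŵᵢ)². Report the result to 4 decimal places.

Entries of AᵀA: Σu·u = 113, Σu = 15, Σ1 = 7.
Moment sums: Σu·w = -84, Σw = -16.
Normal equations: [[113, 15]; [15, 7]]·[p, q]ᵀ = [-84, -16]ᵀ.
Eliminating q: 7·(row 1) − 15·(row 2) gives 566·p = 7·(-84) − 15·(-16) = -348, so p = -174/283.
Then q = ((-16) − 15·(-174/283))/7 = -274/283.
Residuals: 318/283, -466/283, -118/283, 56/283, 230/283, 12/283, -32/283; SSR = 1376/283.

SSR = 4.8622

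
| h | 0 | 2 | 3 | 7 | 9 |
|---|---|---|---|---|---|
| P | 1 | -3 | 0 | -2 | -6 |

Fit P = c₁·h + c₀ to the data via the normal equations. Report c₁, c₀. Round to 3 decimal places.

Sums needed: Σh·h = 143, Σh = 21, Σ1 = 5.
And Σh·P = -74, ΣP = -10.
So XᵀX·[c₁, c₀]ᵀ = XᵀP: [[143, 21]; [21, 5]]·[c₁, c₀]ᵀ = [-74, -10]ᵀ.
Eliminating c₀: 5·(row 1) − 21·(row 2) gives 274·c₁ = 5·(-74) − 21·(-10) = -160, so c₁ = -80/137.
Then c₀ = ((-10) − 21·(-80/137))/5 = 62/137.

c₁ = -0.584, c₀ = 0.453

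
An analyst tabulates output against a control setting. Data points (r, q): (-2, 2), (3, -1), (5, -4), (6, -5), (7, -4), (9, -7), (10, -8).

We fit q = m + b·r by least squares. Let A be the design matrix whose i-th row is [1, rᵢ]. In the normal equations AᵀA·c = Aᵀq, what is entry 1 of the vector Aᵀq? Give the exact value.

-27

Entry 1 ↔ basis 1, so (Aᵀq)_{1} = Σᵢ qᵢ = (1)·(2) + (1)·(-1) + (1)·(-4) + (1)·(-5) + (1)·(-4) + (1)·(-7) + (1)·(-8) = -27.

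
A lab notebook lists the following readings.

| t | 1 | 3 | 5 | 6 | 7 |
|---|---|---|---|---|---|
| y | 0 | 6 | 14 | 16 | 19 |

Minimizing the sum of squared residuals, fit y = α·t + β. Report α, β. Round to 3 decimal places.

α = 3.233, β = -3.224

Forming XᵀX = [[120, 22]; [22, 5]] and Xᵀy = [317, 55]ᵀ gives XᵀX·[α, β]ᵀ = Xᵀy.
det = 120·5 − 22² = 116.
α = (317·5 − 22·55)/116 = 375/116; β = (120·55 − 22·317)/116 = -187/58.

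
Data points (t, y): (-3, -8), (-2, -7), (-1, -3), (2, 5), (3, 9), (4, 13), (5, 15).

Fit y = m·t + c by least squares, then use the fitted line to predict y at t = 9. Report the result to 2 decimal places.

The normal equations are: 68·m + 8·c = 205;  8·m + 7·c = 24.
Eliminating c: 7·(row 1) − 8·(row 2) gives 412·m = 7·205 − 8·24 = 1243, so m = 1243/412.
Then c = (24 − 8·(1243/412))/7 = -2/103.
At t = 9: ŷ = (1243/412)·(9) + (-2/103)·(1) = 11179/412.

ŷ = 27.13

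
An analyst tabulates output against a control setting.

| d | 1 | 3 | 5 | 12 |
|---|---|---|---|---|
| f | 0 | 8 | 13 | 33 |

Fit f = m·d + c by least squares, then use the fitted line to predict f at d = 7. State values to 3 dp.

f̂ = 18.629

AᵀA·[m, c]ᵀ = Aᵀf reads: 179·m + 21·c = 485;  21·m + 4·c = 54.
det = 179·4 − 21² = 275.
m = (485·4 − 21·54)/275 = 806/275; c = (179·54 − 21·485)/275 = -519/275.
At d = 7: f̂ = (806/275)·(7) + (-519/275)·(1) = 5123/275.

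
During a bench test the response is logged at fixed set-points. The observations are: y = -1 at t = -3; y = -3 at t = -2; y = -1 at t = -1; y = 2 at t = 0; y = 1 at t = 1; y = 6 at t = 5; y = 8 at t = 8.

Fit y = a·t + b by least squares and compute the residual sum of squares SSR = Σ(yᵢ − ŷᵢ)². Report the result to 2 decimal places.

SSR = 7.58

Normal-equation sums: Σt·t = 104, Σt = 8, Σ1 = 7.
Right-hand side: Σt·y = 105, Σy = 12.
Normal equations: [[104, 8]; [8, 7]]·[a, b]ᵀ = [105, 12]ᵀ.
Eliminating b: 7·(row 1) − 8·(row 2) gives 664·a = 7·105 − 8·12 = 639, so a = 639/664.
Then b = (12 − 8·(639/664))/7 = 51/83.
Residuals: 845/664, -561/332, -433/664, 115/83, -383/664, 381/664, -26/83; SSR = 5033/664.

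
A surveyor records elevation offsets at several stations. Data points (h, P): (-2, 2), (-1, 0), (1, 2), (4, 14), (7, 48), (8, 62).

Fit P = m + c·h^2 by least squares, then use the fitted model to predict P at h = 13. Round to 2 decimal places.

P̂ = 165.50

Setting ∂/∂m … = 0 gives: 6·m + 135·c = 128;  135·m + 6771·c = 6554.
(Σ1 = 6, Σh^2 = 135, Σh^2·h^2 = 6771, ΣP = 128, Σh^2·P = 6554.)
Determinant 6·6771 − 135² = 22401.
m = (128·6771 − 135·6554)/22401 = -6034/7467; c = (6·6554 − 135·128)/22401 = 7348/7467.
At h = 13: P̂ = (-6034/7467)·(1) + (7348/7467)·(169) = 411926/2489.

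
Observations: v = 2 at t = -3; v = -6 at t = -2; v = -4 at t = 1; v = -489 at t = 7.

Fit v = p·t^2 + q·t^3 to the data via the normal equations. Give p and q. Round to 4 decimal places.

Normal-equation sums: Σt^2·t^2 = 2499, Σt^2·t^3 = 16533, Σt^3·t^3 = 118443.
Moment sums: Σt^2·v = -23971, Σt^3·v = -167737.
So MᵀM·[p, q]ᵀ = Mᵀv: [[2499, 16533]; [16533, 118443]]·[p, q]ᵀ = [-23971, -167737]ᵀ.
Δ = 2499·118443 − 16533² = 22648968.
p = ((-23971)·118443 − 16533·(-167737))/22648968 = -5500111/1887414; q = (2499·(-167737) − 16533·(-23971))/22648968 = -1905185/1887414.

p = -2.9141, q = -1.0094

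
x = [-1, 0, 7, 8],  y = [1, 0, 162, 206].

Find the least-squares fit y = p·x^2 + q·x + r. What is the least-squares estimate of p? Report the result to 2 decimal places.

Normal-equation sums: Σx^2·x^2 = 6498, Σx^2·x = 854, Σx^2 = 114, Σx·x = 114, Σx = 14, Σ1 = 4.
For Mᵀy: Σx^2·y = 21123, Σx·y = 2781, Σy = 369.
Row-reducing yields p = 45/16, q = 3357/1040, r = 207/260.

p = 2.81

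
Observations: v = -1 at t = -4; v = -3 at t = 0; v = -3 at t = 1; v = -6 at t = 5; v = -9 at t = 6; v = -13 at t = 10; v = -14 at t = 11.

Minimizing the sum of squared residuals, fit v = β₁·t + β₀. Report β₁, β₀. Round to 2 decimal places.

β₁ = -0.92, β₀ = -3.20

Forming AᵀA = [[299, 29]; [29, 7]] and Aᵀv = [-367, -49]ᵀ gives AᵀA·[β₁, β₀]ᵀ = Aᵀv.
det = 299·7 − 29² = 1252.
β₁ = ((-367)·7 − 29·(-49))/1252 = -287/313; β₀ = (299·(-49) − 29·(-367))/1252 = -1002/313.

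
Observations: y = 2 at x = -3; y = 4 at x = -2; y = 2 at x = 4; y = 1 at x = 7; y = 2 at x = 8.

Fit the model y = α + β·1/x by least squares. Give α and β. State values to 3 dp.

α = 2.045, β = -2.455

The normal system MᵀM·[α, β]ᵀ = Mᵀy is [[5, -53/168]; [-53/168, 12973/28224]]·[α, β]ᵀ = [11, -149/84]ᵀ.
det = 5·(12973/28224) − (-53/168)² = 7757/3528.
α = (11·(12973/28224) − (-53/168)·(-149/84))/(7757/3528) = 126909/62056; β = (5·(-149/84) − (-53/168)·11)/(7757/3528) = -19047/7757.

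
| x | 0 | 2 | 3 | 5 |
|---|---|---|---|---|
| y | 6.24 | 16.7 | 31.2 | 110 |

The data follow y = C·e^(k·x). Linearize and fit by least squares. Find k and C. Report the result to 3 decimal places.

With ln yᵢ as the transformed response and xᵢ as the regressor:
Σx = 10.0000, Σ(x)² = 38.0000, Σln y = 12.7873, Σx·ln y = 39.4545.
Equations: 38.0000·k + 10.0000·ln C = 39.4545;  10.0000·k + 4·ln C = 12.7873.
Δ = 38.0000·4 − (10.0000)² = 52.0000; k = (39.4545·4 − 10.0000·12.7873)/52.0000 = 0.57587, ln C = (38.0000·12.7873 − 10.0000·39.4545)/52.0000 = 1.75716, so C = exp(1.75716) = 5.79594.

k = 0.576, C = 5.796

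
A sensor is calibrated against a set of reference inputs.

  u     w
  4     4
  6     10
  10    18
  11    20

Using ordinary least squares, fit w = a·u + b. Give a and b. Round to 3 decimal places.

Forming XᵀX = [[273, 31]; [31, 4]] and Xᵀw = [476, 52]ᵀ gives XᵀX·[a, b]ᵀ = Xᵀw.
Determinant 273·4 − 31² = 131.
a = (476·4 − 31·52)/131 = 292/131; b = (273·52 − 31·476)/131 = -560/131.

a = 2.229, b = -4.275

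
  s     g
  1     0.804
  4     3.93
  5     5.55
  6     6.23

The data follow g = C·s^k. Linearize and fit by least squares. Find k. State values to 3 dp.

With ln gᵢ as the transformed response and ln sᵢ as the regressor:
Σln s = 4.7875, Σ(ln s)² = 7.7225, Σln g = 4.6937, Σln s·ln g = 7.9334.
Equations: 7.7225·k + 4.7875·ln C = 7.9334;  4.7875·k + 4·ln C = 4.6937.
Δ = 7.7225·4 − (4.7875)² = 7.9699; k = (7.9334·4 − 4.7875·4.6937)/7.9699 = 1.16221, ln C = (7.7225·4.6937 − 4.7875·7.9334)/7.9699 = -0.21760.

k = 1.162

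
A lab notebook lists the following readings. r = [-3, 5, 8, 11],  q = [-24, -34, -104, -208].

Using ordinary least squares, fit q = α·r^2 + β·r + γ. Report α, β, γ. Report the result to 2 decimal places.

MᵀM·[α, β, γ]ᵀ = Mᵀq reads: 19443·α + 1941·β + 219·γ = -32890;  1941·α + 219·β + 21·γ = -3218;  219·α + 21·β + 4·γ = -370.
Inverting the 3×3 Gram matrix, [α, β, γ]ᵀ = [-8101/4098, 18129/6830, 6132/3415]ᵀ.

α = -1.98, β = 2.65, γ = 1.80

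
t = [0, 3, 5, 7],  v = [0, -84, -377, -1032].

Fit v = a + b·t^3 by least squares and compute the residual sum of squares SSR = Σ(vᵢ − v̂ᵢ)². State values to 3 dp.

SSR = 4.118

MᵀM·[a, b]ᵀ = Mᵀv reads: 4·a + 495·b = -1493;  495·a + 134003·b = -403369.
Determinant 4·134003 − 495² = 290987.
a = ((-1493)·134003 − 495·(-403369))/290987 = -398824/290987; b = (4·(-403369) − 495·(-1493))/290987 = -874441/290987.
Residuals: 398824/290987, -434177/290987, 1850/290987, 33503/290987; SSR = 1198322/290987.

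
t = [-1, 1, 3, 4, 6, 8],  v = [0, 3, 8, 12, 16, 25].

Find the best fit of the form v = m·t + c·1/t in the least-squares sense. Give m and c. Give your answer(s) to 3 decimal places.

From the data, Σt·t = 127, Σt·1/t = 6, Σ1/t·1/t = 1277/576.
Moment sums: Σt·v = 371, Σ1/t·v = 347/24.
AᵀA·[m, c]ᵀ = Aᵀv becomes [[127, 6]; [6, 1277/576]]·[m, c]ᵀ = [371, 347/24]ᵀ.
det = 127·(1277/576) − 6² = 141443/576.
m = (371·(1277/576) − 6·(347/24))/(141443/576) = 423799/141443; c = (127·(347/24) − 6·371)/(141443/576) = -224520/141443.

m = 2.996, c = -1.587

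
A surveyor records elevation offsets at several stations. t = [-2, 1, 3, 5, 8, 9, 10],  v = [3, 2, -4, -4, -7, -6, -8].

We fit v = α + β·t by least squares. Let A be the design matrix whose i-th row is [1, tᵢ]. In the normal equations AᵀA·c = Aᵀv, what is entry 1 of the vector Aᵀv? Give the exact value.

Entry 1 ↔ basis 1, so (Aᵀv)_{1} = Σᵢ vᵢ = (1)·(3) + (1)·(2) + (1)·(-4) + (1)·(-4) + (1)·(-7) + (1)·(-6) + (1)·(-8) = -24.

-24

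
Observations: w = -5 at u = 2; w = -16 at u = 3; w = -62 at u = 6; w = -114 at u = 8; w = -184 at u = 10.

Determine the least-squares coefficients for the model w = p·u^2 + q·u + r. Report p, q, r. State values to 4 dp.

The normal system AᵀA·[p, q, r]ᵀ = Aᵀw is [[15489, 1763, 213]; [1763, 213, 29]; [213, 29, 5]]·[p, q, r]ᵀ = [-28092, -3182, -381]ᵀ.
Inverting the 3×3 Gram matrix, [p, q, r]ᵀ = [-46145/22598, 53043/22598, -31920/11299]ᵀ.

p = -2.0420, q = 2.3472, r = -2.8250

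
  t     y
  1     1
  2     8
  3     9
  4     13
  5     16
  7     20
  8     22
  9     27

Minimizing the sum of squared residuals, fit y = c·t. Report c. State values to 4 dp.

c = 2.9518

Setting ∂/∂c … = 0 gives: 249·c = 735.
Hence c = 735 / 249 ≈ 2.95181.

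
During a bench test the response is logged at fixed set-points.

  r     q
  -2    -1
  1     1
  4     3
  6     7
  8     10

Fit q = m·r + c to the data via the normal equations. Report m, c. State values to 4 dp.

m = 1.0918, c = 0.2880

The normal equations are: 121·m + 17·c = 137;  17·m + 5·c = 20.
(Σr·r = 121, Σr = 17, Σ1 = 5, Σr·q = 137, Σq = 20.)
Eliminating c: 5·(row 1) − 17·(row 2) gives 316·m = 5·137 − 17·20 = 345, so m = 345/316.
Then c = (20 − 17·(345/316))/5 = 91/316.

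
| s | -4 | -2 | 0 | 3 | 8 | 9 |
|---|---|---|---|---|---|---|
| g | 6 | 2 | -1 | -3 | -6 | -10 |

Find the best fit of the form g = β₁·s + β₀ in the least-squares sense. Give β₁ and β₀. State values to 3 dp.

From the data, Σs·s = 174, Σs = 14, Σ1 = 6.
And Σs·g = -175, Σg = -12.
XᵀX·[β₁, β₀]ᵀ = Xᵀg becomes [[174, 14]; [14, 6]]·[β₁, β₀]ᵀ = [-175, -12]ᵀ.
Eliminating β₀: 6·(row 1) − 14·(row 2) gives 848·β₁ = 6·(-175) − 14·(-12) = -882, so β₁ = -441/424.
Then β₀ = ((-12) − 14·(-441/424))/6 = 181/424.

β₁ = -1.040, β₀ = 0.427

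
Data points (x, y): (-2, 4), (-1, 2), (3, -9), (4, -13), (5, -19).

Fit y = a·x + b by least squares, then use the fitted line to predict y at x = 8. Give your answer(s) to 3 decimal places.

Forming AᵀA = [[55, 9]; [9, 5]] and Aᵀy = [-184, -35]ᵀ gives AᵀA·[a, b]ᵀ = Aᵀy.
det = 55·5 − 9² = 194.
a = ((-184)·5 − 9·(-35))/194 = -605/194; b = (55·(-35) − 9·(-184))/194 = -269/194.
At x = 8: ŷ = (-605/194)·(8) + (-269/194)·(1) = -5109/194.

ŷ = -26.335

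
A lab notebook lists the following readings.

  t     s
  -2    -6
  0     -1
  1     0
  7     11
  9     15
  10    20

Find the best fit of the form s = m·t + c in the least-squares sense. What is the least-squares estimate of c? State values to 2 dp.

c = -1.83

Entries of MᵀM: Σt·t = 235, Σt = 25, Σ1 = 6.
Moment sums: Σt·s = 424, Σs = 39.
Δ = 235·6 − 25² = 785.
m = (424·6 − 25·39)/785 = 1569/785; c = (235·39 − 25·424)/785 = -287/157.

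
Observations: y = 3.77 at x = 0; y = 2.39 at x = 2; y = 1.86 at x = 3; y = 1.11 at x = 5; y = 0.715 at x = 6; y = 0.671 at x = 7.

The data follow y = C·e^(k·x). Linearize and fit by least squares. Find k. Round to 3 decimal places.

With ln yᵢ as the transformed response and xᵢ as the regressor:
AᵀA = [[123.0000, 23.0000]; [23.0000, 6]], rhs = [-0.6796, 2.1888]ᵀ  (here Σx = 23.0000, Σ(x)² = 123.0000, Σln y = 2.1888, Σx·ln y = -0.6796).
Δ = 123.0000·6 − (23.0000)² = 209.0000; k = (-0.6796·6 − 23.0000·2.1888)/209.0000 = -0.26039, ln C = (123.0000·2.1888 − 23.0000·-0.6796)/209.0000 = 1.36296.

k = -0.260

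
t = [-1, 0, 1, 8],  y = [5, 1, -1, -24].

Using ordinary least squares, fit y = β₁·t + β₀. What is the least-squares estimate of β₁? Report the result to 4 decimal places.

AᵀA·[β₁, β₀]ᵀ = Aᵀy reads: 66·β₁ + 8·β₀ = -198;  8·β₁ + 4·β₀ = -19.
Eliminating β₀: 4·(row 1) − 8·(row 2) gives 200·β₁ = 4·(-198) − 8·(-19) = -640, so β₁ = -16/5.
Then β₀ = ((-19) − 8·(-16/5))/4 = 33/20.

β₁ = -3.2000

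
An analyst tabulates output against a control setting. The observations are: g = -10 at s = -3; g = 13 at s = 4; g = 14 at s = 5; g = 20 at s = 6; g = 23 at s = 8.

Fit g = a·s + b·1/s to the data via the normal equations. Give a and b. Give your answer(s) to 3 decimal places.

With design matrix X, XᵀX = [[150, 5]; [5, 3701/14400]] and Xᵀg = [456, 1871/120]ᵀ.
Determinant 150·(3701/14400) − 5² = 1301/96.
a = (456·(3701/14400) − 5·(1871/120))/(1301/96) = 94176/32525; b = (150·(1871/120) − 5·456)/(1301/96) = 5640/1301.

a = 2.895, b = 4.335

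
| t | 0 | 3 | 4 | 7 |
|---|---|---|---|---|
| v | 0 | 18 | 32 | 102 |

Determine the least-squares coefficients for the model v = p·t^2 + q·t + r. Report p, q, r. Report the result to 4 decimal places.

Sums needed: Σt^2·t^2 = 2738, Σt^2·t = 434, Σt^2 = 74, Σt·t = 74, Σt = 14, Σ1 = 4.
Moment sums: Σt^2·v = 5672, Σt·v = 896, Σv = 152.
So MᵀM·[p, q, r]ᵀ = Mᵀv: [[2738, 434, 74]; [434, 74, 14]; [74, 14, 4]]·[p, q, r]ᵀ = [5672, 896, 152]ᵀ.
Row-reducing yields p = 13/6, q = -91/150, r = 1/25.

p = 2.1667, q = -0.6067, r = 0.0400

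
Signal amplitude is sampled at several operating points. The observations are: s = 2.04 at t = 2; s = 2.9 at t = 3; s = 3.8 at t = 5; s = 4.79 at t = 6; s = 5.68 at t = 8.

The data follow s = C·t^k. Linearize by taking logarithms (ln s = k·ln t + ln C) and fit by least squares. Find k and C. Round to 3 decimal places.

Taking logs, ln s = k·ln t + ln C, so regress ln s on ln t.
Σln t = 7.2724, Σ(ln t)² = 11.8122, Σln s = 6.4161, Σln t·ln s = 10.2312.
Equations: 11.8122·k + 7.2724·ln C = 10.2312;  7.2724·k + 5·ln C = 6.4161.
Δ = 11.8122·5 − (7.2724)² = 6.1731; k = (10.2312·5 − 7.2724·6.4161)/6.1731 = 0.72822, ln C = (11.8122·6.4161 − 7.2724·10.2312)/6.1731 = 0.22405, so C = exp(0.22405) = 1.25113.

k = 0.728, C = 1.251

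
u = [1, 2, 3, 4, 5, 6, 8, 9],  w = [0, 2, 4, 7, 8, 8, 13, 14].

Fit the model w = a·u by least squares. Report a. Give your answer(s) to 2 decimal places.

Sums needed: Σu·u = 236.
Moment sums: Σu·w = 362.
Normal equations: [[236]]·[a]ᵀ = [362]ᵀ.
a = 362/236 = 1.5339.

a = 1.53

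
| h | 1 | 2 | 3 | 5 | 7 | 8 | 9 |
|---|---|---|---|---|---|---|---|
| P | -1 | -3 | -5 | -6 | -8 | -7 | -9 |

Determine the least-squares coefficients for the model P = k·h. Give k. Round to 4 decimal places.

The normal system AᵀA·[k]ᵀ = AᵀP is [[233]]·[k]ᵀ = [-245]ᵀ.
k = (-245)/233 = -1.0515.

k = -1.0515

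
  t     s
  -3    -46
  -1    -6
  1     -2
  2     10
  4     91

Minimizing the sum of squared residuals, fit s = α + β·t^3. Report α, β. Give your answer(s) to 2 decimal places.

With design matrix X, XᵀX = [[5, 45]; [45, 4891]] and Xᵀs = [47, 7150]ᵀ.
Δ = 5·4891 − 45² = 22430.
α = (47·4891 − 45·7150)/22430 = -91873/22430; β = (5·7150 − 45·47)/22430 = 6727/4486.

α = -4.10, β = 1.50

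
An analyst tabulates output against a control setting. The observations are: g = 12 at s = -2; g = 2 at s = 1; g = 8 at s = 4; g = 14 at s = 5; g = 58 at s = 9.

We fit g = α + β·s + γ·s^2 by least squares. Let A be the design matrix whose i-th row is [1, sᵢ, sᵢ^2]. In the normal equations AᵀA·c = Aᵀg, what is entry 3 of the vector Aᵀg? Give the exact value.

5226

Entry 3 ↔ basis s^2, so (Aᵀg)_{3} = Σᵢ (s^2)·gᵢ = (4)·(12) + (1)·(2) + (16)·(8) + (25)·(14) + (81)·(58) = 5226.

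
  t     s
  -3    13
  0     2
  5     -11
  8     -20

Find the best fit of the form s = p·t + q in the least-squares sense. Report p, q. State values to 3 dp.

p = -2.932, q = 3.329

Setting ∂/∂p … = 0 gives: 98·p + 10·q = -254;  10·p + 4·q = -16.
Eliminating q: 4·(row 1) − 10·(row 2) gives 292·p = 4·(-254) − 10·(-16) = -856, so p = -214/73.
Then q = ((-16) − 10·(-214/73))/4 = 243/73.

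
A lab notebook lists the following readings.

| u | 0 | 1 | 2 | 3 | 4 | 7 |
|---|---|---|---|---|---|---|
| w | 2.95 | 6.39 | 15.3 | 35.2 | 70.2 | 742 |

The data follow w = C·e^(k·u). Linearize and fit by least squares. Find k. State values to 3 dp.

k = 0.790

With ln wᵢ as the transformed response and uᵢ as the regressor:
XᵀX = [[79.0000, 17.0000]; [17.0000, 6]], rhs = [81.2644, 20.0861]ᵀ  (here Σu = 17.0000, Σ(u)² = 79.0000, Σln w = 20.0861, Σu·ln w = 81.2644).
Δ = 79.0000·6 − (17.0000)² = 185.0000; k = (81.2644·6 − 17.0000·20.0861)/185.0000 = 0.78985, ln C = (79.0000·20.0861 − 17.0000·81.2644)/185.0000 = 1.10978.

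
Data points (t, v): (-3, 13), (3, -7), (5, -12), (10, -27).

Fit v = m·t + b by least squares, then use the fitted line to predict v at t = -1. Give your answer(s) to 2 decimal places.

v̂ = 6.33

Setting ∂/∂m … = 0 gives: 143·m + 15·b = -390;  15·m + 4·b = -33.
(Σt·t = 143, Σt = 15, Σ1 = 4, Σt·v = -390, Σv = -33.)
Determinant 143·4 − 15² = 347.
m = ((-390)·4 − 15·(-33))/347 = -1065/347; b = (143·(-33) − 15·(-390))/347 = 1131/347.
At t = -1: v̂ = (-1065/347)·(-1) + (1131/347)·(1) = 2196/347.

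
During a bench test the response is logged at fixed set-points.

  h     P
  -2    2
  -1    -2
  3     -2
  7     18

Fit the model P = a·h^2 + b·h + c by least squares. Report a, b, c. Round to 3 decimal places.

a = 0.647, b = -1.424, c = -3.700

The normal equations are: 2499·a + 361·b + 63·c = 870;  361·a + 63·b + 7·c = 118;  63·a + 7·b + 4·c = 16.
Row-reducing yields a = 2199/3398, b = -4839/3398, c = -6287/1699.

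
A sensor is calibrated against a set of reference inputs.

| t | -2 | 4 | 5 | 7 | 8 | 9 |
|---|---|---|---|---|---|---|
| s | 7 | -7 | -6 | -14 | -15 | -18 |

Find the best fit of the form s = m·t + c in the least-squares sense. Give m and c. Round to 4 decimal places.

The normal system XᵀX·[m, c]ᵀ = Xᵀs is [[239, 31]; [31, 6]]·[m, c]ᵀ = [-452, -53]ᵀ.
Eliminating c: 6·(row 1) − 31·(row 2) gives 473·m = 6·(-452) − 31·(-53) = -1069, so m = -1069/473.
Then c = ((-53) − 31·(-1069/473))/6 = 1345/473.

m = -2.2600, c = 2.8436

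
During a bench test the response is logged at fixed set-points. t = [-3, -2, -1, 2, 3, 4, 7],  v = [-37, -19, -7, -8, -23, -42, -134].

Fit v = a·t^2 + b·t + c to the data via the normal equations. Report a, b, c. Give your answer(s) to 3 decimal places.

a = -3.048, b = 2.413, c = -1.963

The normal system MᵀM·[a, b, c]ᵀ = Mᵀv is [[2852, 406, 92]; [406, 92, 10]; [92, 10, 7]]·[a, b, c]ᵀ = [-7893, -1035, -270]ᵀ.
Row-reducing yields a = -185907/60998, b = 147201/60998, c = -59859/30499.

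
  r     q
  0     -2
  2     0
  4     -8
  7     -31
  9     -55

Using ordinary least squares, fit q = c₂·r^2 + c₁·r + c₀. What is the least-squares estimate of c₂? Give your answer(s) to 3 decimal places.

c₂ = -0.896

With design matrix M, MᵀM = [[9234, 1144, 150]; [1144, 150, 22]; [150, 22, 5]] and Mᵀq = [-6102, -744, -96]ᵀ.
Row-reducing yields c₂ = -19695/21991, c₁ = 46242/21991, c₀ = -34842/21991.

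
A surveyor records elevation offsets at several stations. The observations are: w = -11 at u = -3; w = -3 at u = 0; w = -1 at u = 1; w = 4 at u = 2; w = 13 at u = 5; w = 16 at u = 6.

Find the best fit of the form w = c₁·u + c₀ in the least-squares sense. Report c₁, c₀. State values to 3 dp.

Entries of XᵀX: Σu·u = 75, Σu = 11, Σ1 = 6.
And Σu·w = 201, Σw = 18.
det = 75·6 − 11² = 329.
c₁ = (201·6 − 11·18)/329 = 144/47; c₀ = (75·18 − 11·201)/329 = -123/47.

c₁ = 3.064, c₀ = -2.617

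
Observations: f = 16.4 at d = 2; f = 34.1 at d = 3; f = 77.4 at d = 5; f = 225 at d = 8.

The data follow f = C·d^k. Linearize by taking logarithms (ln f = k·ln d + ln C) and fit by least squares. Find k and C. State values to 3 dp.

With ln fᵢ as the transformed response and ln dᵢ as the regressor:
Σln d = 5.4806, Σ(ln d)² = 8.6018, Σln f = 16.0917, Σln d·ln f = 24.0781.
Equations: 8.6018·k + 5.4806·ln C = 24.0781;  5.4806·k + 4·ln C = 16.0917.
Δ = 8.6018·4 − (5.4806)² = 4.3697; k = (24.0781·4 − 5.4806·16.0917)/4.3697 = 1.85826, ln C = (8.6018·16.0917 − 5.4806·24.0781)/4.3697 = 1.47681, so C = exp(1.47681) = 4.37895.

k = 1.858, C = 4.379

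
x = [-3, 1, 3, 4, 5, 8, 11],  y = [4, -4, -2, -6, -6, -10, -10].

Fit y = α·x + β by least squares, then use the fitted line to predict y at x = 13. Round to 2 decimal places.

ŷ = -13.73

Normal-equation sums: Σx·x = 245, Σx = 29, Σ1 = 7.
Right-hand side: Σx·y = -266, Σy = -34.
So AᵀA·[α, β]ᵀ = Aᵀy: [[245, 29]; [29, 7]]·[α, β]ᵀ = [-266, -34]ᵀ.
Eliminating β: 7·(row 1) − 29·(row 2) gives 874·α = 7·(-266) − 29·(-34) = -876, so α = -438/437.
Then β = ((-34) − 29·(-438/437))/7 = -308/437.
At x = 13: ŷ = (-438/437)·(13) + (-308/437)·(1) = -6002/437.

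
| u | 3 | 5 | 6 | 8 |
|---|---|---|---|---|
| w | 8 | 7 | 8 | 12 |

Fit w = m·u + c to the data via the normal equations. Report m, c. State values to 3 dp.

m = 0.808, c = 4.308

Entries of MᵀM: Σu·u = 134, Σu = 22, Σ1 = 4.
Moment sums: Σu·w = 203, Σw = 35.
MᵀM·[m, c]ᵀ = Mᵀw becomes [[134, 22]; [22, 4]]·[m, c]ᵀ = [203, 35]ᵀ.
Δ = 134·4 − 22² = 52.
m = (203·4 − 22·35)/52 = 21/26; c = (134·35 − 22·203)/52 = 56/13.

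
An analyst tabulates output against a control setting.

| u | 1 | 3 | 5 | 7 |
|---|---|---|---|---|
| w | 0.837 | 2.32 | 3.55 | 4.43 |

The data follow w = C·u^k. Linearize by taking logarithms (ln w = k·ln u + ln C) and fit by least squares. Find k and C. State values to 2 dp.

k = 0.87, C = 0.86

With ln wᵢ as the transformed response and ln uᵢ as the regressor:
Sums: Σln u = 4.6540, Σ(ln u)² = 7.5838, Σln w = 3.4190, Σln u·ln w = 5.8599.
Normal system: [[7.5838, 4.6540]; [4.6540, 4]]·[k, ln C]ᵀ = [5.8599, 3.4190]ᵀ.
Solving (det = 8.6759): k = 0.86768, ln C = -0.15479, so C = exp(-0.15479) = 0.85660.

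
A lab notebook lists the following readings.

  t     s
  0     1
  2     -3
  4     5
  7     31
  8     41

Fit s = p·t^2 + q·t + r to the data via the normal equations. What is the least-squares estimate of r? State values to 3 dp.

Entries of AᵀA: Σt^2·t^2 = 6769, Σt^2·t = 927, Σt^2 = 133, Σt·t = 133, Σt = 21, Σ1 = 5.
And Σt^2·s = 4211, Σt·s = 559, Σs = 75.
AᵀA·[p, q, r]ᵀ = Aᵀs becomes [[6769, 927, 133]; [927, 133, 21]; [133, 21, 5]]·[p, q, r]ᵀ = [4211, 559, 75]ᵀ.
Solving the 3×3 system (Gaussian elimination) gives p = 11734/11299, q = -34952/11299, r = 4159/11299.

r = 0.368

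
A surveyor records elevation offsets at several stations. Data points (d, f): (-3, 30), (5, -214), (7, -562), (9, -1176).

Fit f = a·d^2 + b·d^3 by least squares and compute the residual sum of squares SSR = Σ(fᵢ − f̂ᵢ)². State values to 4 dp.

Normal-equation sums: Σd^2·d^2 = 9668, Σd^2·d^3 = 78738, Σd^3·d^3 = 665444.
Right-hand side: Σd^2·f = -127874, Σd^3·f = -1077630.
So MᵀM·[a, b]ᵀ = Mᵀf: [[9668, 78738]; [78738, 665444]]·[a, b]ᵀ = [-127874, -1077630]ᵀ.
Eliminating b: 665444·(row 1) − 78738·(row 2) gives 233839948·a = 665444·(-127874) − 78738·(-1077630) = -242555116, so a = -60638779/58459987.
Then b = ((-1077630) − 78738·(-60638779/58459987))/665444 = -87495957/58459987.
Residuals: -62842218/58459987, -57473118/58459987, 127900728/58459987, -52650960/58459987; SSR = 451300536/58459987.

SSR = 7.7198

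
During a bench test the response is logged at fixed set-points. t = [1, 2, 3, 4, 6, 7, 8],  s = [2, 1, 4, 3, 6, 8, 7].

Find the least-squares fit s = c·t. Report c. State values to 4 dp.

Compute the Gram sums: Σt·t = 179.
Moment sums: Σt·s = 176.
So XᵀX·[c]ᵀ = Xᵀs: [[179]]·[c]ᵀ = [176]ᵀ.
Hence c = 176 / 179 ≈ 0.98324.

c = 0.9832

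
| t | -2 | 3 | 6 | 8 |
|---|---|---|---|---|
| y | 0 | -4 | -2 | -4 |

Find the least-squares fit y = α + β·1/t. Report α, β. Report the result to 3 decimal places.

α = -2.355, β = -4.628

Normal-equation sums: Σ1 = 4, Σ1/t = 1/8, Σ1/t·1/t = 233/576.
And Σy = -10, Σ1/t·y = -13/6.
Eliminating β: (233/576)·(row 1) − (1/8)·(row 2) gives (923/576)·α = (233/576)·(-10) − (1/8)·(-13/6) = -1087/288, so α = -2174/923.
Then β = ((-13/6) − (1/8)·(-2174/923))/(233/576) = -4272/923.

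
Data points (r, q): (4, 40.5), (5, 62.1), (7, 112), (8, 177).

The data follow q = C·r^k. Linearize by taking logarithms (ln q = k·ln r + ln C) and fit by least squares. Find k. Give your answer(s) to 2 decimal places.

Let Y = ln q. Fitting Y = k·ln r + ln C by least squares:
Σln r = 7.0211, Σ(ln r)² = 12.6227, Σln q = 17.7247, Σln r·ln q = 31.7213.
Equations: 12.6227·k + 7.0211·ln C = 31.7213;  7.0211·k + 4·ln C = 17.7247.
Δ = 12.6227·4 − (7.0211)² = 1.1954; k = (31.7213·4 − 7.0211·17.7247)/1.1954 = 2.04016, ln C = (12.6227·17.7247 − 7.0211·31.7213)/1.1954 = 0.85013.

k = 2.04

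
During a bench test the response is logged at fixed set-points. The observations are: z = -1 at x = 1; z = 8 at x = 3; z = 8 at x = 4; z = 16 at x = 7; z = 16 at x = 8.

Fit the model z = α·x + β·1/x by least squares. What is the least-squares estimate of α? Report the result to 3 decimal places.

α = 2.215

From the data, Σx·x = 139, Σx·1/x = 5, Σ1/x·1/x = 34141/28224.
Right-hand side: Σx·z = 295, Σ1/x·z = 167/21.
So AᵀA·[α, β]ᵀ = Aᵀz: [[139, 5]; [5, 34141/28224]]·[α, β]ᵀ = [295, 167/21]ᵀ.
Eliminating β: (34141/28224)·(row 1) − 5·(row 2) gives (4039999/28224)·α = (34141/28224)·295 − 5·(167/21) = 8949355/28224, so α = 8949355/4039999.
Then β = ((167/21) − 5·(8949355/4039999))/(34141/28224) = -10432128/4039999.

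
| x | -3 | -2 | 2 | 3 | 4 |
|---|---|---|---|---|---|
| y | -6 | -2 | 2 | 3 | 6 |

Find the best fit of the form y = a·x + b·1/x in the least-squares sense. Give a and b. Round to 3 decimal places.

Normal-equation sums: Σx·x = 42, Σx·1/x = 5, Σ1/x·1/x = 113/144.
And Σx·y = 59, Σ1/x·y = 13/2.
Δ = 42·(113/144) − 5² = 191/24.
a = (59·(113/144) − 5·(13/2))/(191/24) = 1987/1146; b = (42·(13/2) − 5·59)/(191/24) = -528/191.

a = 1.734, b = -2.764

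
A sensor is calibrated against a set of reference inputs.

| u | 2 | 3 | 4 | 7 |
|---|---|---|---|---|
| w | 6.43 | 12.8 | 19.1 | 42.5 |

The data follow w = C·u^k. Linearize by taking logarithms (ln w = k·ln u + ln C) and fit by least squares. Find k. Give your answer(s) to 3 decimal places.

Taking logs, ln w = k·ln u + ln C, so regress ln w on ln u.
Σln u = 5.1240, Σ(ln u)² = 7.3958, Σln w = 11.1096, Σln u·ln w = 15.4761.
Equations: 7.3958·k + 5.1240·ln C = 15.4761;  5.1240·k + 4·ln C = 11.1096.
Δ = 7.3958·4 − (5.1240)² = 3.3281; k = (15.4761·4 − 5.1240·11.1096)/3.3281 = 1.49611, ln C = (7.3958·11.1096 − 5.1240·15.4761)/3.3281 = 0.86091.

k = 1.496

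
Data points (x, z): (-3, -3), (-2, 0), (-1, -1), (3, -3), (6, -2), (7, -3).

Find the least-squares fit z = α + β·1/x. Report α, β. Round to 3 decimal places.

α = -2.331, β = -1.669

AᵀA·[α, β]ᵀ = Aᵀz reads: 6·α + (-25/21)·β = -12;  (-25/21)·α + (149/98)·β = 5/21.
Determinant 6·(149/98) − (-25/21)² = 3398/441.
α = ((-12)·(149/98) − (-25/21)·(5/21))/(3398/441) = -7921/3398; β = (6·(5/21) − (-25/21)·(-12))/(3398/441) = -2835/1699.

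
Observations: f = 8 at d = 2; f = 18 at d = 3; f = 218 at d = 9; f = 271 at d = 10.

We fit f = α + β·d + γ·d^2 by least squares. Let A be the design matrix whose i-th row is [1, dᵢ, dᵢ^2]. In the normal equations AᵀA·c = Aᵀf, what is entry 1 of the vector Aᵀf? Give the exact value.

515

Entry 1 ↔ basis 1, so (Aᵀf)_{1} = Σᵢ fᵢ = (1)·(8) + (1)·(18) + (1)·(218) + (1)·(271) = 515.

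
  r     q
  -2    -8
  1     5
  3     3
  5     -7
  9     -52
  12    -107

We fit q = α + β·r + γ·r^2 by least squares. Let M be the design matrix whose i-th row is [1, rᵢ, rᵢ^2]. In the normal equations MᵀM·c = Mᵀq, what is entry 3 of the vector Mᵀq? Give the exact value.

Entry 3 ↔ basis r^2, so (Mᵀq)_{3} = Σᵢ (r^2)·qᵢ = (4)·(-8) + (1)·(5) + (9)·(3) + (25)·(-7) + (81)·(-52) + (144)·(-107) = -19795.

-19795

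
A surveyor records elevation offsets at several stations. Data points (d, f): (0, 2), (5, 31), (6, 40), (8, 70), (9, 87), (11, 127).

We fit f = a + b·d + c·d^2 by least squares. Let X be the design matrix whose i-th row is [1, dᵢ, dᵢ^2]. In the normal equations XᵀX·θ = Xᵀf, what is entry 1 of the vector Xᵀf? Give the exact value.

Entry 1 ↔ basis 1, so (Xᵀf)_{1} = Σᵢ fᵢ = (1)·(2) + (1)·(31) + (1)·(40) + (1)·(70) + (1)·(87) + (1)·(127) = 357.

357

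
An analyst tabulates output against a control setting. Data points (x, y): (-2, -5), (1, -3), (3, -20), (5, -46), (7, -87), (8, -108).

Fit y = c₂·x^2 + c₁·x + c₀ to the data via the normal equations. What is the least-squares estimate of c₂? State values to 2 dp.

c₂ = -1.51

Forming AᵀA = [[7220, 1000, 152]; [1000, 152, 22]; [152, 22, 6]] and Aᵀy = [-12528, -1756, -269]ᵀ gives AᵀA·[c₂, c₁, c₀]ᵀ = Aᵀy.
Row-reducing yields c₂ = -25067/16647, c₁ = -48121/33294, c₀ = -7696/5549.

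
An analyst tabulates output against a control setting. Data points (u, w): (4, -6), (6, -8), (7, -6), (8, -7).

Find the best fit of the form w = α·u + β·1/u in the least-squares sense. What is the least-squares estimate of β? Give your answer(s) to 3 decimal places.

With design matrix M, MᵀM = [[165, 4]; [4, 3565/28224]] and Mᵀw = [-170, -767/168]ᵀ.
det = 165·(3565/28224) − 4² = 45547/9408.
α = ((-170)·(3565/28224) − 4·(-767/168))/(45547/9408) = -90626/136641; β = (165·(-767/168) − 4·(-170))/(45547/9408) = -689640/45547.

β = -15.141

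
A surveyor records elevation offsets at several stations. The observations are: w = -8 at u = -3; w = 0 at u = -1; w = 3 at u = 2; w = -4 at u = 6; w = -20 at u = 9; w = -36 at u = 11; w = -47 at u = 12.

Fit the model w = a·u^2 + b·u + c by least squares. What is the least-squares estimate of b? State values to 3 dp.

b = 1.929

Forming MᵀM = [[43332, 3984, 396]; [3984, 396, 36]; [396, 36, 7]] and Mᵀw = [-12948, -1134, -112]ᵀ gives MᵀM·[a, b, c]ᵀ = Mᵀw.
Solving the 3×3 system (Gaussian elimination) gives a = -1359/2743, b = 10585/5486, c = 5774/2743.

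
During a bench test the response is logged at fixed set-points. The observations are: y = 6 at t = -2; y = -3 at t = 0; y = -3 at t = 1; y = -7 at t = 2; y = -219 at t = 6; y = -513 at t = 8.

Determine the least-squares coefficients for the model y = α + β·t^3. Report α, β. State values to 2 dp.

Sums needed: Σ1 = 6, Σt^3 = 729, Σt^3·t^3 = 308929.
Moment sums: Σy = -739, Σt^3·y = -310067.
So XᵀX·[α, β]ᵀ = Xᵀy: [[6, 729]; [729, 308929]]·[α, β]ᵀ = [-739, -310067]ᵀ.
det = 6·308929 − 729² = 1322133.
α = ((-739)·308929 − 729·(-310067))/1322133 = -2259688/1322133; β = (6·(-310067) − 729·(-739))/1322133 = -440557/440711.

α = -1.71, β = -1.00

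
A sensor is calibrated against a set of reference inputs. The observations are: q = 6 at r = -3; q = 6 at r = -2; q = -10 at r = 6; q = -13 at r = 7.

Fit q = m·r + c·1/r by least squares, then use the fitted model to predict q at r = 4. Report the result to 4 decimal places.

The normal system MᵀM·[m, c]ᵀ = Mᵀq is [[98, 4]; [4, 361/882]]·[m, c]ᵀ = [-181, -179/21]ᵀ.
det = 98·(361/882) − 4² = 217/9.
m = ((-181)·(361/882) − 4·(-179/21))/(217/9) = -35269/21266; c = (98·(-179/21) − 4·(-181))/(217/9) = -1002/217.
At r = 4: q̂ = (-35269/21266)·(4) + (-1002/217)·(1/4) = -165625/21266.

q̂ = -7.7883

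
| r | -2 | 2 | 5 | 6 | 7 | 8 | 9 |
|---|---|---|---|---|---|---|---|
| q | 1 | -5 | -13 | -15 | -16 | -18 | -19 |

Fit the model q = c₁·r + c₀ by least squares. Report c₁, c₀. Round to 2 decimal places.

Sums needed: Σr·r = 263, Σr = 35, Σ1 = 7.
Moment sums: Σr·q = -594, Σq = -85.
So XᵀX·[c₁, c₀]ᵀ = Xᵀq: [[263, 35]; [35, 7]]·[c₁, c₀]ᵀ = [-594, -85]ᵀ.
Eliminating c₀: 7·(row 1) − 35·(row 2) gives 616·c₁ = 7·(-594) − 35·(-85) = -1183, so c₁ = -169/88.
Then c₀ = ((-85) − 35·(-169/88))/7 = -1565/616.

c₁ = -1.92, c₀ = -2.54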